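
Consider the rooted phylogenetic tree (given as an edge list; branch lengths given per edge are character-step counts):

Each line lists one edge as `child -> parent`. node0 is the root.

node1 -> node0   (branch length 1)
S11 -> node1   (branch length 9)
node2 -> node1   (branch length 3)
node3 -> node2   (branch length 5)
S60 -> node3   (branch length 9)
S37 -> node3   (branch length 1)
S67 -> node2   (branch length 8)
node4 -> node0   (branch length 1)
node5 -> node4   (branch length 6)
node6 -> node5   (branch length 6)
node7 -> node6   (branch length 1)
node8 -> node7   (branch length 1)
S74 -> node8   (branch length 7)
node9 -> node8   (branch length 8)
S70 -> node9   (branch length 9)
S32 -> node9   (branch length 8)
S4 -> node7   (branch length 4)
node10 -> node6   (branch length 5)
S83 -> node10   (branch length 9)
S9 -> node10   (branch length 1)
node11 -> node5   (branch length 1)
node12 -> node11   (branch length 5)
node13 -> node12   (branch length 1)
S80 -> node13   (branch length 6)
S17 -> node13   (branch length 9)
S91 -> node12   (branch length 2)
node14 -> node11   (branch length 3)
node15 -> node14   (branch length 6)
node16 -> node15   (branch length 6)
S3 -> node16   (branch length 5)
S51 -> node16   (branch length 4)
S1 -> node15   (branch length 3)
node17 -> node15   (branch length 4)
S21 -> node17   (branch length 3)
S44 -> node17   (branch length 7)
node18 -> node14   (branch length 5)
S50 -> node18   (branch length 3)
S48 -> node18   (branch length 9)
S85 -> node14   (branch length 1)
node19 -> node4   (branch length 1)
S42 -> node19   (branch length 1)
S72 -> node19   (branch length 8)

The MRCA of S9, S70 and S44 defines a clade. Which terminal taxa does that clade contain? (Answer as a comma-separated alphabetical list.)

Tracing S9: it sits inside (S83,S9).
Tracing S70: it sits inside (S70,S32).
Tracing S44: it sits inside (S21,S44).
The smallest clade enclosing all 3 is ((((S74,(S70,S32)),S4),(S83,S9)),(((S80,S17),S91),(((S3,S51),S1,(S21,S44)),(S50,S48),S85))); the answer is its 17 terminal taxa in alphabetical order.

S1, S17, S21, S3, S32, S4, S44, S48, S50, S51, S70, S74, S80, S83, S85, S9, S91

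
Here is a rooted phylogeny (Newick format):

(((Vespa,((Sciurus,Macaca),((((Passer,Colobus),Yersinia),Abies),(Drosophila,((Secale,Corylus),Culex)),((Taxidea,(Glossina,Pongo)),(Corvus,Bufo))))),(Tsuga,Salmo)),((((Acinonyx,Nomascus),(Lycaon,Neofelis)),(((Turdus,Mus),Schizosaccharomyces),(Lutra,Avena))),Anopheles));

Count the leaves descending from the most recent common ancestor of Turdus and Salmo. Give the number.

28

The MRCA of Turdus and Salmo is the root, so the clade is the entire tree.
That clade contains 28 terminal taxa: Abies, Acinonyx, Anopheles, Avena, Bufo, Colobus, Corvus, Corylus, Culex, Drosophila, Glossina, Lutra, Lycaon, Macaca, Mus, Neofelis, Nomascus, Passer, Pongo, Salmo, Schizosaccharomyces, Sciurus, Secale, Taxidea, Tsuga, Turdus, Vespa, Yersinia.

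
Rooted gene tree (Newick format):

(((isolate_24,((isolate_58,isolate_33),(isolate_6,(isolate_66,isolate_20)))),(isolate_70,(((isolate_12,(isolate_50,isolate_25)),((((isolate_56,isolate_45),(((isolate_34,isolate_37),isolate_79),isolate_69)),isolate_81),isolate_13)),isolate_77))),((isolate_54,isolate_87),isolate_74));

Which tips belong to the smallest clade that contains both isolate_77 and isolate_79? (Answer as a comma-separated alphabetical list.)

isolate_12, isolate_13, isolate_25, isolate_34, isolate_37, isolate_45, isolate_50, isolate_56, isolate_69, isolate_77, isolate_79, isolate_81

Tracing isolate_77: it sits inside (((isolate_12,(isolate_50,isolate_25)),((((isolate_56,isolate_45),(((isolate_34,isolate_37),isolate_79),isolate_69)),isolate_81),isolate_13)),isolate_77).
Tracing isolate_79: it sits inside ((isolate_34,isolate_37),isolate_79).
The smallest clade enclosing both is (((isolate_12,(isolate_50,isolate_25)),((((isolate_56,isolate_45),(((isolate_34,isolate_37),isolate_79),isolate_69)),isolate_81),isolate_13)),isolate_77); the answer is its 12 terminal taxa in alphabetical order.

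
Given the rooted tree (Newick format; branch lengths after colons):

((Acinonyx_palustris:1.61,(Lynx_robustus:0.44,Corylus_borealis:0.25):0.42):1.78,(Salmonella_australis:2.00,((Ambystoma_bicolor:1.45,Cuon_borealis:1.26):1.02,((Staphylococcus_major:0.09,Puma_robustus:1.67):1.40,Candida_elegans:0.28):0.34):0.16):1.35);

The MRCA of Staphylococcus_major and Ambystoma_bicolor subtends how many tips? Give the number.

The MRCA of Staphylococcus_major and Ambystoma_bicolor is the node subtending ((Ambystoma_bicolor,Cuon_borealis),((Staphylococcus_major,Puma_robustus),Candida_elegans)).
That clade contains 5 terminal taxa: Ambystoma_bicolor, Candida_elegans, Cuon_borealis, Puma_robustus, Staphylococcus_major.

5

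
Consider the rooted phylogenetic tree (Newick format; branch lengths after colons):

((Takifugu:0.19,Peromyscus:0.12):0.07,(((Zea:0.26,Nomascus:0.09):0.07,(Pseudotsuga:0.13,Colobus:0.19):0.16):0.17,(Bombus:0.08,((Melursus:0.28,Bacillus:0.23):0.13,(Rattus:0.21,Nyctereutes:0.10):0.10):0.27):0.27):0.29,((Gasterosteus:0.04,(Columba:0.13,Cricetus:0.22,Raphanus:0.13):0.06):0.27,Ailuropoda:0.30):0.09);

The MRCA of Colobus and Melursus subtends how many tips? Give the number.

The MRCA of Colobus and Melursus is the node subtending (((Zea,Nomascus),(Pseudotsuga,Colobus)),(Bombus,((Melursus,Bacillus),(Rattus,Nyctereutes)))).
That clade contains 9 terminal taxa: Bacillus, Bombus, Colobus, Melursus, Nomascus, Nyctereutes, Pseudotsuga, Rattus, Zea.

9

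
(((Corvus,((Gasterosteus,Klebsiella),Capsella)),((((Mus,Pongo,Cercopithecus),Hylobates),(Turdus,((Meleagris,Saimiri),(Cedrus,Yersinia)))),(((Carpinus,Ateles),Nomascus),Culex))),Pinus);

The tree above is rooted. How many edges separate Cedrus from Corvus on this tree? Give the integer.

The MRCA of Cedrus and Corvus is the node subtending ((Corvus,((Gasterosteus,Klebsiella),Capsella)),((((Mus,Pongo,Cercopithecus),Hylobates),(Turdus,((Meleagris,Saimiri),(Cedrus,Yersinia)))),(((Carpinus,Ateles),Nomascus),Culex))).
From Cedrus up to that node: 6 branches. From Corvus up to the same node: 2 branches. Total: 6 + 2 = 8.

8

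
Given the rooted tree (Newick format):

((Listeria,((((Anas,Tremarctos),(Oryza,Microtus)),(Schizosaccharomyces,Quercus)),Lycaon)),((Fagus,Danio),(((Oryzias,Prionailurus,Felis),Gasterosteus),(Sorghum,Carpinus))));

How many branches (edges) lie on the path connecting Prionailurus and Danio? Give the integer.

6

The MRCA of Prionailurus and Danio is the node subtending ((Fagus,Danio),(((Oryzias,Prionailurus,Felis),Gasterosteus),(Sorghum,Carpinus))).
From Prionailurus up to that node: 4 branches. From Danio up to the same node: 2 branches. Total: 4 + 2 = 6.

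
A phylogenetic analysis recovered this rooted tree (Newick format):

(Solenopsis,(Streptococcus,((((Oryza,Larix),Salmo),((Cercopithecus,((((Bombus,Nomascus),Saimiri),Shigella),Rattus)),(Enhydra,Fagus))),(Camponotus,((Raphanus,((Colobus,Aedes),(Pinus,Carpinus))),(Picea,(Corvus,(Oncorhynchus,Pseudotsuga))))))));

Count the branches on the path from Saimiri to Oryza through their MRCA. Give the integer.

The MRCA of Saimiri and Oryza is the node subtending (((Oryza,Larix),Salmo),((Cercopithecus,((((Bombus,Nomascus),Saimiri),Shigella),Rattus)),(Enhydra,Fagus))).
From Saimiri up to that node: 6 branches. From Oryza up to the same node: 3 branches. Total: 6 + 3 = 9.

9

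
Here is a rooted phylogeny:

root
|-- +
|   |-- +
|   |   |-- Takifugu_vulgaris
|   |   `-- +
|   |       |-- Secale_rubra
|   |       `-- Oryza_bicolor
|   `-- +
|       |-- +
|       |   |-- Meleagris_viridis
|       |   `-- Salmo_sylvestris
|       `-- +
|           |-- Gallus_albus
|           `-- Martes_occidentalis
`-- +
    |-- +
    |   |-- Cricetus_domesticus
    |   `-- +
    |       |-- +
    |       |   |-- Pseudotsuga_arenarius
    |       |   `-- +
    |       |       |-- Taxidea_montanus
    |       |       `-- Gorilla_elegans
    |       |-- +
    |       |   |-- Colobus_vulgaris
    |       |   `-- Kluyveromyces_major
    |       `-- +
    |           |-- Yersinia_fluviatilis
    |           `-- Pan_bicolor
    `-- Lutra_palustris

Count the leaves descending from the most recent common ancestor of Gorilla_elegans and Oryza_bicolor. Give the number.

16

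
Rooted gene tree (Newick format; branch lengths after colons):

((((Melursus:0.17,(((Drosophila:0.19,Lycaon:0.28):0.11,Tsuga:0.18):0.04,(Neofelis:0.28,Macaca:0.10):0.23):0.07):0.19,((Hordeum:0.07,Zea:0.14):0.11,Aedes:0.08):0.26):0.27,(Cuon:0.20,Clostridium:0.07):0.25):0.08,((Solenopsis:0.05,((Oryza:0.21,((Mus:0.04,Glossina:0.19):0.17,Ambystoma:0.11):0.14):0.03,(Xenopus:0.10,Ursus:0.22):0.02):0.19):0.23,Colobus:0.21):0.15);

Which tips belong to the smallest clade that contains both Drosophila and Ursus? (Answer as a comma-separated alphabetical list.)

Aedes, Ambystoma, Clostridium, Colobus, Cuon, Drosophila, Glossina, Hordeum, Lycaon, Macaca, Melursus, Mus, Neofelis, Oryza, Solenopsis, Tsuga, Ursus, Xenopus, Zea

Tracing Drosophila: it sits inside (Drosophila,Lycaon).
Tracing Ursus: it sits inside (Xenopus,Ursus).
The smallest clade enclosing both is the whole tree (their MRCA is the root), so the answer is all 19 tips in alphabetical order.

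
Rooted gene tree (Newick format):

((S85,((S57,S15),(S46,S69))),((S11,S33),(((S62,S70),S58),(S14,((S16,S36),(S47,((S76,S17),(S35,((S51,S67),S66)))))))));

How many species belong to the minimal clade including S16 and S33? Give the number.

15

The MRCA of S16 and S33 is the node subtending ((S11,S33),(((S62,S70),S58),(S14,((S16,S36),(S47,((S76,S17),(S35,((S51,S67),S66)))))))).
That clade contains 15 terminal taxa: S11, S14, S16, S17, S33, S35, S36, S47, S51, S58, S62, S66, S67, S70, S76.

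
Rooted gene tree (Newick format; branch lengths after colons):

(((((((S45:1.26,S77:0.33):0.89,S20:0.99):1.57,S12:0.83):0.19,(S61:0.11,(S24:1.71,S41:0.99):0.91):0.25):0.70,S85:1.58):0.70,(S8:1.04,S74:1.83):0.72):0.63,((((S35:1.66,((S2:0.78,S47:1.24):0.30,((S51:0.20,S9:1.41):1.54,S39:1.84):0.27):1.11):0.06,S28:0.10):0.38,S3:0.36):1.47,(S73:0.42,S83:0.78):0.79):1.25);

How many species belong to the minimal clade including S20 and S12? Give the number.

4

The MRCA of S20 and S12 is the node subtending (((S45,S77),S20),S12).
That clade contains 4 terminal taxa: S12, S20, S45, S77.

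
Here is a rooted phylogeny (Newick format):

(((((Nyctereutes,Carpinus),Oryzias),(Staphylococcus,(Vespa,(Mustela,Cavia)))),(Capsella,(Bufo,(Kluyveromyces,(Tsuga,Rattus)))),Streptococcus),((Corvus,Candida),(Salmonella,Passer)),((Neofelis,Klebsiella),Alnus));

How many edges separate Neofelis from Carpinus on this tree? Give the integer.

The MRCA of Neofelis and Carpinus is the root of the tree.
From Neofelis up to that node: 3 branches. From Carpinus up to the same node: 5 branches. Total: 3 + 5 = 8.

8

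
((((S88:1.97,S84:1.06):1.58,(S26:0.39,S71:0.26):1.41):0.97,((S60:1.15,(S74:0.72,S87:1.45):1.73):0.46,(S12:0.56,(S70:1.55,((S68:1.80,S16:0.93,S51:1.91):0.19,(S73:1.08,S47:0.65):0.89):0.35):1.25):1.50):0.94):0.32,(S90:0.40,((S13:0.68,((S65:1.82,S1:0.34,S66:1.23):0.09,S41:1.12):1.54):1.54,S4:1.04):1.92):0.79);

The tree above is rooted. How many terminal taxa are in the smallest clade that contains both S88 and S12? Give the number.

14

The MRCA of S88 and S12 is the node subtending (((S88,S84),(S26,S71)),((S60,(S74,S87)),(S12,(S70,((S68,S16,S51),(S73,S47)))))).
That clade contains 14 terminal taxa: S12, S16, S26, S47, S51, S60, S68, S70, S71, S73, S74, S84, S87, S88.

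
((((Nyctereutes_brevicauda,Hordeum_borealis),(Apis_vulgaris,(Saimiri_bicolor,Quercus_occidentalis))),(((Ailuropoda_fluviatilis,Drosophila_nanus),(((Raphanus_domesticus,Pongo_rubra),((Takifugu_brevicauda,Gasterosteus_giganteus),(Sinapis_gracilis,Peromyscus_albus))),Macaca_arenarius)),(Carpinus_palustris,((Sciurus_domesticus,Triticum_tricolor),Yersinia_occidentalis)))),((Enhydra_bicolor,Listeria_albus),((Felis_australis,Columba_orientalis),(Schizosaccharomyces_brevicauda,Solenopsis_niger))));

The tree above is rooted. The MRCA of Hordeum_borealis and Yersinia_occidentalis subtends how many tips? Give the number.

18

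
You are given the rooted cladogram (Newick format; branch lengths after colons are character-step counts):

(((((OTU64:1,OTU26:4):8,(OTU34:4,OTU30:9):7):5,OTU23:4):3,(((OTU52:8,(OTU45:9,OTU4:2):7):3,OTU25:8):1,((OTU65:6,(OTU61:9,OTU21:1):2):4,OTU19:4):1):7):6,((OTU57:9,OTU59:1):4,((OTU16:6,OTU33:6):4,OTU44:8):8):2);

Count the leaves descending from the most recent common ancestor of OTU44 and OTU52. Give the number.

18

The MRCA of OTU44 and OTU52 is the root, so the clade is the entire tree.
That clade contains 18 terminal taxa: OTU16, OTU19, OTU21, OTU23, OTU25, OTU26, OTU30, OTU33, OTU34, OTU4, OTU44, OTU45, OTU52, OTU57, OTU59, OTU61, OTU64, OTU65.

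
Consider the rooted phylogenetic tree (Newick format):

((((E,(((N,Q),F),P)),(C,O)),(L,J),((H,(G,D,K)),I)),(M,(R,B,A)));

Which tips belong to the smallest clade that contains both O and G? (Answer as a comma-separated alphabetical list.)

Tracing O: it sits inside (C,O).
Tracing G: it sits inside (G,D,K).
The smallest clade enclosing both is (((E,(((N,Q),F),P)),(C,O)),(L,J),((H,(G,D,K)),I)); the answer is its 14 terminal taxa in alphabetical order.

C, D, E, F, G, H, I, J, K, L, N, O, P, Q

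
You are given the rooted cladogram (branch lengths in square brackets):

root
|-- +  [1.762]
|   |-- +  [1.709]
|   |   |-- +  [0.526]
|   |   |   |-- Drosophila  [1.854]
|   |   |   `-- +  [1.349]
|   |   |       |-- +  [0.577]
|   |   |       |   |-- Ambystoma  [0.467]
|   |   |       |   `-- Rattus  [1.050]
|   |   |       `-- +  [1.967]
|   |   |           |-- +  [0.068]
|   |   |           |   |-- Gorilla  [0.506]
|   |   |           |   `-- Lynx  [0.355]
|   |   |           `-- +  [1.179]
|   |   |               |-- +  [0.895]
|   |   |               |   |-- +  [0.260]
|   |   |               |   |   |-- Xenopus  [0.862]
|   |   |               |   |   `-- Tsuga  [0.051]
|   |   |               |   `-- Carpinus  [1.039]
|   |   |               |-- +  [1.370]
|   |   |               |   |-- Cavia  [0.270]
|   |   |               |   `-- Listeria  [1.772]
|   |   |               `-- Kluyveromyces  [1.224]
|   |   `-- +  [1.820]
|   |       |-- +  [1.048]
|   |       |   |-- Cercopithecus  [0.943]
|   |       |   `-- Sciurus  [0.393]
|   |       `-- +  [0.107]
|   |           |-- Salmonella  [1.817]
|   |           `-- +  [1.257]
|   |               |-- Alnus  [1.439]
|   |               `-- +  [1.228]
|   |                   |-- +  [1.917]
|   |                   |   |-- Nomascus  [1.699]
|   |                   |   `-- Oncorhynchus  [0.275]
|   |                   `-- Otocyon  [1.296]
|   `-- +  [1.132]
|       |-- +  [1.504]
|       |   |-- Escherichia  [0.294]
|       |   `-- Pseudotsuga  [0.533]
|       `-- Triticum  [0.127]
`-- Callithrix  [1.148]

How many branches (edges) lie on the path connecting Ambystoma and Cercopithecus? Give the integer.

7

The MRCA of Ambystoma and Cercopithecus is the node subtending ((Drosophila,((Ambystoma,Rattus),((Gorilla,Lynx),(((Xenopus,Tsuga),Carpinus),(Cavia,Listeria),Kluyveromyces)))),((Cercopithecus,Sciurus),(Salmonella,(Alnus,((Nomascus,Oncorhynchus),Otocyon))))).
From Ambystoma up to that node: 4 branches. From Cercopithecus up to the same node: 3 branches. Total: 4 + 3 = 7.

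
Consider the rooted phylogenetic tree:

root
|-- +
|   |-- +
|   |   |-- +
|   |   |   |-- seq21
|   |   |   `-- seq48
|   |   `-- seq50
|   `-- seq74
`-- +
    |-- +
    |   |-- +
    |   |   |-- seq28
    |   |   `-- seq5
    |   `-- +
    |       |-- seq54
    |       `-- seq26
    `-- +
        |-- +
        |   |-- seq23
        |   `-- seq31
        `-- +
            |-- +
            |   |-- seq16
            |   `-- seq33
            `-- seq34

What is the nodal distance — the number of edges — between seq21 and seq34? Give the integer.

8

The MRCA of seq21 and seq34 is the root of the tree.
From seq21 up to that node: 4 branches. From seq34 up to the same node: 4 branches. Total: 4 + 4 = 8.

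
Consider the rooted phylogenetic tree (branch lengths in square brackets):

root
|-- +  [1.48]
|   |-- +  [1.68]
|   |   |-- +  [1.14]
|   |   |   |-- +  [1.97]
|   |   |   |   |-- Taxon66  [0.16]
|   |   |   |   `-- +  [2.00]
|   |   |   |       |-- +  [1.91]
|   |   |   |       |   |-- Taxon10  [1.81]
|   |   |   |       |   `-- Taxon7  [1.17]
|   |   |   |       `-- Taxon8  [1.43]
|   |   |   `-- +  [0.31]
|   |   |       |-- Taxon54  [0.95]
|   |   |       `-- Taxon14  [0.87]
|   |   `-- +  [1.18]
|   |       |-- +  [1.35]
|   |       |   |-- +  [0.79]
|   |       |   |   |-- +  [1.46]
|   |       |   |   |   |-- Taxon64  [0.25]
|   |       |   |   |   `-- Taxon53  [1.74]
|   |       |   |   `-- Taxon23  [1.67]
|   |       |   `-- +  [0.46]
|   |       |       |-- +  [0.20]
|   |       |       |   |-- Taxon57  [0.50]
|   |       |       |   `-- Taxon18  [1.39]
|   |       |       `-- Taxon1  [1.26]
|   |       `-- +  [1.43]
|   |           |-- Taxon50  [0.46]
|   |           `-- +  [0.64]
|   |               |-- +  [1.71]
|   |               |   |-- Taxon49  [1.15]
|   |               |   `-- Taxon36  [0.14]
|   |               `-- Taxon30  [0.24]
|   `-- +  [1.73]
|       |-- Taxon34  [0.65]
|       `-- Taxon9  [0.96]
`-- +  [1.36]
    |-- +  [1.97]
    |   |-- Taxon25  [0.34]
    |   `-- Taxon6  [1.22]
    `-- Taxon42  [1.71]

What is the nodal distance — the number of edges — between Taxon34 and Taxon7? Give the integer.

8

The MRCA of Taxon34 and Taxon7 is the node subtending ((((Taxon66,((Taxon10,Taxon7),Taxon8)),(Taxon54,Taxon14)),((((Taxon64,Taxon53),Taxon23),((Taxon57,Taxon18),Taxon1)),(Taxon50,((Taxon49,Taxon36),Taxon30)))),(Taxon34,Taxon9)).
From Taxon34 up to that node: 2 branches. From Taxon7 up to the same node: 6 branches. Total: 2 + 6 = 8.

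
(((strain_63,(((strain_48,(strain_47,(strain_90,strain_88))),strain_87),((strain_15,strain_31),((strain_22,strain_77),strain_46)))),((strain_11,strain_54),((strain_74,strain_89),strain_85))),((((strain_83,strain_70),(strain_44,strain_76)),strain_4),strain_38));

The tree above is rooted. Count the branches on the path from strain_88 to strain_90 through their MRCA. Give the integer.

The MRCA of strain_88 and strain_90 is the node subtending (strain_90,strain_88).
From strain_88 up to that node: 1 branch. From strain_90 up to the same node: 1 branch. Total: 1 + 1 = 2.

2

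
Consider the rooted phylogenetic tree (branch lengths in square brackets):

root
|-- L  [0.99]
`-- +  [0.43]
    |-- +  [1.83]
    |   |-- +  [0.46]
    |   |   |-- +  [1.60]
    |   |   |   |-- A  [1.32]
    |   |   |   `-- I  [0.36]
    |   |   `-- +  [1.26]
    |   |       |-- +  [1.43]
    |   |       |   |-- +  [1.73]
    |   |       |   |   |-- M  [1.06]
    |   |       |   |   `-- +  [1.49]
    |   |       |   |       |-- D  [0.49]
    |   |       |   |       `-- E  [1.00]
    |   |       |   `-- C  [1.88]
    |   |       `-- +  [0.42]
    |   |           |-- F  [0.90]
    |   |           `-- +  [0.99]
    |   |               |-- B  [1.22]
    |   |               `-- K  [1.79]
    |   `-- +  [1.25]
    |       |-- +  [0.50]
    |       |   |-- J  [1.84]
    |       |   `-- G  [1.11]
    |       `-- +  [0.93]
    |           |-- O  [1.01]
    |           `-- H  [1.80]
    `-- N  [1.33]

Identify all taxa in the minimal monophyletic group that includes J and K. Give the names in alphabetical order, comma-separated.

Tracing J: it sits inside (J,G).
Tracing K: it sits inside (B,K).
The smallest clade enclosing both is (((A,I),(((M,(D,E)),C),(F,(B,K)))),((J,G),(O,H))); the answer is its 13 terminal taxa in alphabetical order.

A, B, C, D, E, F, G, H, I, J, K, M, O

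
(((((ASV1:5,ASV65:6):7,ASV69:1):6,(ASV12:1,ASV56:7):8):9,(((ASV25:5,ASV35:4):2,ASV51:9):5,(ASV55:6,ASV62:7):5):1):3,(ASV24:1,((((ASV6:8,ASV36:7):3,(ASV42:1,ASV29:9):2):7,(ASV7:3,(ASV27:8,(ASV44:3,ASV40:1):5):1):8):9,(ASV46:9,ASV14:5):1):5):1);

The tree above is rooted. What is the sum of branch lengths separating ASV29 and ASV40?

The path runs ASV29 → … → MRCA → … → ASV40; the MRCA is the node subtending (((ASV6,ASV36),(ASV42,ASV29)),(ASV7,(ASV27,(ASV44,ASV40)))).
Branch lengths along that path: 9 + 2 + 7 + 8 + 1 + 5 + 1 = 33.

33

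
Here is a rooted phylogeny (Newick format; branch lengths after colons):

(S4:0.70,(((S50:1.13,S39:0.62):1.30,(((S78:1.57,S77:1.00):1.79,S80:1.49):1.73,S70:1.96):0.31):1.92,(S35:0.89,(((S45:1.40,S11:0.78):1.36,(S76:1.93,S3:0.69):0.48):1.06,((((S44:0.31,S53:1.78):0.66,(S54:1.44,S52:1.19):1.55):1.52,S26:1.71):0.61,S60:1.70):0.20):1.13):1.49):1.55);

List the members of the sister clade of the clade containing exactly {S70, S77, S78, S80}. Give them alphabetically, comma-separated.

The clade containing exactly {S70, S77, S78, S80} attaches to the tree at the node subtending ((S50,S39),(((S78,S77),S80),S70)).
The other lineage descending from that same node — the sister group — is (S50,S39); its 2 tips in alphabetical order are the answer.

S39, S50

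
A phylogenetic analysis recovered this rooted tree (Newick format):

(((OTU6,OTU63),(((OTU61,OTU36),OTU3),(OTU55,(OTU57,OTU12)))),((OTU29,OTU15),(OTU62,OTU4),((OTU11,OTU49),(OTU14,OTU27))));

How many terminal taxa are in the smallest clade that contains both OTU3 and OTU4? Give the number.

16

The MRCA of OTU3 and OTU4 is the root, so the clade is the entire tree.
That clade contains 16 terminal taxa: OTU11, OTU12, OTU14, OTU15, OTU27, OTU29, OTU3, OTU36, OTU4, OTU49, OTU55, OTU57, OTU6, OTU61, OTU62, OTU63.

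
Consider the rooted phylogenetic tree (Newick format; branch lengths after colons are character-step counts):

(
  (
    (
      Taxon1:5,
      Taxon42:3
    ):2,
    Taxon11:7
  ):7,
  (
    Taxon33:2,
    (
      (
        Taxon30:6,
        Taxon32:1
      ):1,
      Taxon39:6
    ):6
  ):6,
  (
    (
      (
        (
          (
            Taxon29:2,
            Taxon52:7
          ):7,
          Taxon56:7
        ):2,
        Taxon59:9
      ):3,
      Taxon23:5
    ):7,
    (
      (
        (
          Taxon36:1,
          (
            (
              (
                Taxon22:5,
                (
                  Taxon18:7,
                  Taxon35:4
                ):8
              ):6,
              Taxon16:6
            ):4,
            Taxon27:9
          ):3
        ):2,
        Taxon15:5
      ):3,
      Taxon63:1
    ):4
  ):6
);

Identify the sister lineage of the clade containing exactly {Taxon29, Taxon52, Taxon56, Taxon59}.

The clade containing exactly {Taxon29, Taxon52, Taxon56, Taxon59} attaches to the tree at the node subtending ((((Taxon29,Taxon52),Taxon56),Taxon59),Taxon23).
The other lineage descending from that same node — the sister group — is the single tip Taxon23.

Taxon23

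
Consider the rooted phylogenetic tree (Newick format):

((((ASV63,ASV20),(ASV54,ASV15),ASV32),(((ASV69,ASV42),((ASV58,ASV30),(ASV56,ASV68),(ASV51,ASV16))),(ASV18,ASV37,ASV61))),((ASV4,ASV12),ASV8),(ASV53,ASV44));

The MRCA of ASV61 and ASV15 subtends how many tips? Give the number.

16

The MRCA of ASV61 and ASV15 is the node subtending (((ASV63,ASV20),(ASV54,ASV15),ASV32),(((ASV69,ASV42),((ASV58,ASV30),(ASV56,ASV68),(ASV51,ASV16))),(ASV18,ASV37,ASV61))).
That clade contains 16 terminal taxa: ASV15, ASV16, ASV18, ASV20, ASV30, ASV32, ASV37, ASV42, ASV51, ASV54, ASV56, ASV58, ASV61, ASV63, ASV68, ASV69.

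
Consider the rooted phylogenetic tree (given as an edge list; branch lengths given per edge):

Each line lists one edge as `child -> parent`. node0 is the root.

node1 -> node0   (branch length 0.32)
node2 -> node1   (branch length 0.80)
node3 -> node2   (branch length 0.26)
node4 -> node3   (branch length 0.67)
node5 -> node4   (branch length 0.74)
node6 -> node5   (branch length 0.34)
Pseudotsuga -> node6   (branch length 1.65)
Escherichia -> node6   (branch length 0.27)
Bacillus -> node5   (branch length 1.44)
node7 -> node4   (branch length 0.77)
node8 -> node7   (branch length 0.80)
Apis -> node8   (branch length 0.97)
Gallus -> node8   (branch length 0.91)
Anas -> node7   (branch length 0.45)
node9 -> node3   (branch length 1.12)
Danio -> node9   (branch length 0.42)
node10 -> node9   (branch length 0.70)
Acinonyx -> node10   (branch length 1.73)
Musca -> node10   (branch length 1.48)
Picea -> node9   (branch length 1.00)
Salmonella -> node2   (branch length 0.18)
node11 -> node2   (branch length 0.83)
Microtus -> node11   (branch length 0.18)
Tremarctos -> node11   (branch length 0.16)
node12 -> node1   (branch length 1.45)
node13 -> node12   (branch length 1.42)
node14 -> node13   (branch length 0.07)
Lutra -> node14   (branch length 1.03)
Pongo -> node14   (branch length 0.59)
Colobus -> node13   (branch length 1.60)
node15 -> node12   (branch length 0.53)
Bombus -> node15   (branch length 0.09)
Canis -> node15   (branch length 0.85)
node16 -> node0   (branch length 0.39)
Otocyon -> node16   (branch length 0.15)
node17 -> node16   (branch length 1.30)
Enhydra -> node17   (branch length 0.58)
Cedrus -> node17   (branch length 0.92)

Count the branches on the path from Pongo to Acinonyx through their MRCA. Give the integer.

9

The MRCA of Pongo and Acinonyx is the node subtending ((((((Pseudotsuga,Escherichia),Bacillus),((Apis,Gallus),Anas)),(Danio,(Acinonyx,Musca),Picea)),Salmonella,(Microtus,Tremarctos)),(((Lutra,Pongo),Colobus),(Bombus,Canis))).
From Pongo up to that node: 4 branches. From Acinonyx up to the same node: 5 branches. Total: 4 + 5 = 9.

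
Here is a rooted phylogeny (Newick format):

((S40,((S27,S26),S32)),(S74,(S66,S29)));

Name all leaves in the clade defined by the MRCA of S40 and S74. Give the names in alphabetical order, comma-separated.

Tracing S40: it sits inside (S40,((S27,S26),S32)).
Tracing S74: it sits inside (S74,(S66,S29)).
The smallest clade enclosing both is the whole tree (their MRCA is the root), so the answer is all 7 tips in alphabetical order.

S26, S27, S29, S32, S40, S66, S74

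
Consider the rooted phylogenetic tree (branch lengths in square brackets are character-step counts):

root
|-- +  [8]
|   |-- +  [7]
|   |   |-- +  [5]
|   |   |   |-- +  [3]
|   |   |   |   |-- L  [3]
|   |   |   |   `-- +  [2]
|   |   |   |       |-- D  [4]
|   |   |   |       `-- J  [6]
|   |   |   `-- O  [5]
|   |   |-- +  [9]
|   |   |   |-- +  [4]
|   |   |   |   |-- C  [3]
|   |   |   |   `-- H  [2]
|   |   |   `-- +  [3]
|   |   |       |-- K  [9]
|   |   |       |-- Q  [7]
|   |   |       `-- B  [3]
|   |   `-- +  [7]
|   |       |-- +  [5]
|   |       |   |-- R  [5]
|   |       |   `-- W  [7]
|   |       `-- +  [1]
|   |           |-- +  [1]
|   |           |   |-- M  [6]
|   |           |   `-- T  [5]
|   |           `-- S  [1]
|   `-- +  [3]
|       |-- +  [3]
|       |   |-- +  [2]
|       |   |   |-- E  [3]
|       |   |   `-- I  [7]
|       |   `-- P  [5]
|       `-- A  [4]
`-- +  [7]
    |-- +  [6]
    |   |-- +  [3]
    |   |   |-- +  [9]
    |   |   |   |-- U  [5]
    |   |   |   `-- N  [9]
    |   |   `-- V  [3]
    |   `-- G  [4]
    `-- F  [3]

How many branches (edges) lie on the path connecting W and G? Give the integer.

8

The MRCA of W and G is the root of the tree.
From W up to that node: 5 branches. From G up to the same node: 3 branches. Total: 5 + 3 = 8.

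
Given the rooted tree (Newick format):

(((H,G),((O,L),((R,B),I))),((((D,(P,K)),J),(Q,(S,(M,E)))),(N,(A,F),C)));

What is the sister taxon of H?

H attaches to the tree at the node subtending (H,G).
The other lineage descending from that same node — the sister group — is the single tip G.

G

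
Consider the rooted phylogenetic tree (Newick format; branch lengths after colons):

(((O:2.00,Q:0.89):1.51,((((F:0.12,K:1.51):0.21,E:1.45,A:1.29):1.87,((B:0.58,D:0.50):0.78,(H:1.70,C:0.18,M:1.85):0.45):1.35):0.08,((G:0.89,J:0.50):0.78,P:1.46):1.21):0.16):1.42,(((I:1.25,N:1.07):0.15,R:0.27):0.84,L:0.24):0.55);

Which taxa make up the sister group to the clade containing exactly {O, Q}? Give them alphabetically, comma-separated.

The clade containing exactly {O, Q} attaches to the tree at the node subtending ((O,Q),((((F,K),E,A),((B,D),(H,C,M))),((G,J),P))).
The other lineage descending from that same node — the sister group — is ((((F,K),E,A),((B,D),(H,C,M))),((G,J),P)); its 12 tips in alphabetical order are the answer.

A, B, C, D, E, F, G, H, J, K, M, P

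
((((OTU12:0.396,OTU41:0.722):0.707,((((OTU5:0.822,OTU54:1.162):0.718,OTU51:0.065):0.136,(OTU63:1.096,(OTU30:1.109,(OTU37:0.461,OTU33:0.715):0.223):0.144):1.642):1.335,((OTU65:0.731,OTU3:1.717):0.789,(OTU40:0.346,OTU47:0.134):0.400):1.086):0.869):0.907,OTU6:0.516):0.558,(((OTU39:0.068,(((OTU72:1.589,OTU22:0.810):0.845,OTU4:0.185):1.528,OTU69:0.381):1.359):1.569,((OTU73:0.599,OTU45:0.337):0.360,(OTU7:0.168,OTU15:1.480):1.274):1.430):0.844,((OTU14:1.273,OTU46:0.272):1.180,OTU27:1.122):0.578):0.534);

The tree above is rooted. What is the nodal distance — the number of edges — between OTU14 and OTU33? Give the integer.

The MRCA of OTU14 and OTU33 is the root of the tree.
From OTU14 up to that node: 4 branches. From OTU33 up to the same node: 8 branches. Total: 4 + 8 = 12.

12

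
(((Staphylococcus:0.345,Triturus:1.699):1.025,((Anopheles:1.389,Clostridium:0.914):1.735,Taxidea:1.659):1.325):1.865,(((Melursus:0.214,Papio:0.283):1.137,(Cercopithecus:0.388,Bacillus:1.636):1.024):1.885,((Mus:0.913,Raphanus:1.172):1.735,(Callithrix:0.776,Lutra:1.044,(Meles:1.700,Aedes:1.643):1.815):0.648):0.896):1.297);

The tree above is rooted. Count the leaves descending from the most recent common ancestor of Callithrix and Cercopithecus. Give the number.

10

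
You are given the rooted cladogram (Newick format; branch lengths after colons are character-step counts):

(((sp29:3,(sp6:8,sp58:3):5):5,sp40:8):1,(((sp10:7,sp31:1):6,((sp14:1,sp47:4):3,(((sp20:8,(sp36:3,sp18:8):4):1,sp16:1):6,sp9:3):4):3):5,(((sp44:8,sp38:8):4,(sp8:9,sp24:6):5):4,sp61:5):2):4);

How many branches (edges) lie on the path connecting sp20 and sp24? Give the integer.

10

The MRCA of sp20 and sp24 is the node subtending (((sp10,sp31),((sp14,sp47),(((sp20,(sp36,sp18)),sp16),sp9))),(((sp44,sp38),(sp8,sp24)),sp61)).
From sp20 up to that node: 6 branches. From sp24 up to the same node: 4 branches. Total: 6 + 4 = 10.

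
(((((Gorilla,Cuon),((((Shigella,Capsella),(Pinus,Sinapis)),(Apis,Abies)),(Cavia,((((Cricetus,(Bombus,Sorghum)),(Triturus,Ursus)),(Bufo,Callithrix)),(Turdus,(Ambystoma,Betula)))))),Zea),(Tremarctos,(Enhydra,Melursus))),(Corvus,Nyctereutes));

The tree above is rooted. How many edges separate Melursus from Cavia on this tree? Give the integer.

8

The MRCA of Melursus and Cavia is the node subtending ((((Gorilla,Cuon),((((Shigella,Capsella),(Pinus,Sinapis)),(Apis,Abies)),(Cavia,((((Cricetus,(Bombus,Sorghum)),(Triturus,Ursus)),(Bufo,Callithrix)),(Turdus,(Ambystoma,Betula)))))),Zea),(Tremarctos,(Enhydra,Melursus))).
From Melursus up to that node: 3 branches. From Cavia up to the same node: 5 branches. Total: 3 + 5 = 8.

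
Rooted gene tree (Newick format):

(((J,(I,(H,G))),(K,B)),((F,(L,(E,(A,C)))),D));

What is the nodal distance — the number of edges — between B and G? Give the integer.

6

The MRCA of B and G is the node subtending ((J,(I,(H,G))),(K,B)).
From B up to that node: 2 branches. From G up to the same node: 4 branches. Total: 2 + 4 = 6.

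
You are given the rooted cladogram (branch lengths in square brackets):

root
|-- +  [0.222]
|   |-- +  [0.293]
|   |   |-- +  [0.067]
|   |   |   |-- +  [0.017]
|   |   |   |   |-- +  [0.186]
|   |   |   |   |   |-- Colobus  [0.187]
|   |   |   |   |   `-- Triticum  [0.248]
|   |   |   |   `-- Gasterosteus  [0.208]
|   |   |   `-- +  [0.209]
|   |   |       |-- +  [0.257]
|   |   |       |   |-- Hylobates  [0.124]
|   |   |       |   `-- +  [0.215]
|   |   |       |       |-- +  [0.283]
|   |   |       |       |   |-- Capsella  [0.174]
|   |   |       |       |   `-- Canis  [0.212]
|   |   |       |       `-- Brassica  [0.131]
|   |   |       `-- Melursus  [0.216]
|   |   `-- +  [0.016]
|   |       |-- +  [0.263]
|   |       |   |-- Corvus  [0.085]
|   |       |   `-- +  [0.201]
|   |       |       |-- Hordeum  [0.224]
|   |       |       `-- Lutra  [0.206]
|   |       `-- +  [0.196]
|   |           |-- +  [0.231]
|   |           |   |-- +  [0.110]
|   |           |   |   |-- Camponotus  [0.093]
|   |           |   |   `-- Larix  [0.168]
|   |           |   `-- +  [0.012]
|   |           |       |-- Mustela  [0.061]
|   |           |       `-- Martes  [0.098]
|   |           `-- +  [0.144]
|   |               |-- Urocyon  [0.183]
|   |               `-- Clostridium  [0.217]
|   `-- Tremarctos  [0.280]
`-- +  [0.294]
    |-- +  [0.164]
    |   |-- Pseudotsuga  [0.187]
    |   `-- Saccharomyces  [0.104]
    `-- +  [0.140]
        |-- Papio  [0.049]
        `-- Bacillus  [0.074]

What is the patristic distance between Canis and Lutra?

1.929

The path runs Canis → … → MRCA → … → Lutra; the MRCA is the node subtending ((((Colobus,Triticum),Gasterosteus),((Hylobates,((Capsella,Canis),Brassica)),Melursus)),((Corvus,(Hordeum,Lutra)),(((Camponotus,Larix),(Mustela,Martes)),(Urocyon,Clostridium)))).
Branch lengths along that path: 0.212 + 0.283 + 0.215 + 0.257 + 0.209 + 0.067 + 0.016 + 0.263 + 0.201 + 0.206 = 1.929.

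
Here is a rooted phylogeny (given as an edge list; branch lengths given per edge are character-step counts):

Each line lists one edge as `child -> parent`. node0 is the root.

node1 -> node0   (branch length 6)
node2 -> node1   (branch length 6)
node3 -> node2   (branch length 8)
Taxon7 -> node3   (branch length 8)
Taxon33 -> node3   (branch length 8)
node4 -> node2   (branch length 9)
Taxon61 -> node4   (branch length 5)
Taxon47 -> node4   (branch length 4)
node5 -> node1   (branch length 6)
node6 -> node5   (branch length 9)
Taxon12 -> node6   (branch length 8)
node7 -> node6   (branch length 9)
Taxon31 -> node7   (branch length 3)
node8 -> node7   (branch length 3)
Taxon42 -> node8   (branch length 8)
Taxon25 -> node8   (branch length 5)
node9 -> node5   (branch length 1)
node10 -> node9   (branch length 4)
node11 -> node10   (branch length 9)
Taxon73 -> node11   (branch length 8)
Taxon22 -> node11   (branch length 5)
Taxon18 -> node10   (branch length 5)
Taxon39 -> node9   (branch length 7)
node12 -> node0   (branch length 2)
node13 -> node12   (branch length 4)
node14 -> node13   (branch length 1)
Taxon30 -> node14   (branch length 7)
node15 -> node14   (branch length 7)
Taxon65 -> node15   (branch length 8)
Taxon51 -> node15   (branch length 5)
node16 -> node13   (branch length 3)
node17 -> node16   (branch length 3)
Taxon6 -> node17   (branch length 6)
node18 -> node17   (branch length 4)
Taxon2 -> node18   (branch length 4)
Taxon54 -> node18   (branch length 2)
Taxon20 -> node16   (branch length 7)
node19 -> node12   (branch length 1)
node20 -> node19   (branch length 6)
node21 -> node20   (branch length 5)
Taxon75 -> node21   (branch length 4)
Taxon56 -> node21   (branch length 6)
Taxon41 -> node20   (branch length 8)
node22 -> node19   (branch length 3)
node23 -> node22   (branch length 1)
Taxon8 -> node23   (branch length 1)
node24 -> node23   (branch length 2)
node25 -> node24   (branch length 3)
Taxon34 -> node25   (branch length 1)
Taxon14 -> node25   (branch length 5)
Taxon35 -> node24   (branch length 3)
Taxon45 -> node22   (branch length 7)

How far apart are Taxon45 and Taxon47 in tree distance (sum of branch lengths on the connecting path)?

38

The path runs Taxon45 → … → MRCA → … → Taxon47; the MRCA is the root of the tree.
Branch lengths along that path: 7 + 3 + 1 + 2 + 6 + 6 + 9 + 4 = 38.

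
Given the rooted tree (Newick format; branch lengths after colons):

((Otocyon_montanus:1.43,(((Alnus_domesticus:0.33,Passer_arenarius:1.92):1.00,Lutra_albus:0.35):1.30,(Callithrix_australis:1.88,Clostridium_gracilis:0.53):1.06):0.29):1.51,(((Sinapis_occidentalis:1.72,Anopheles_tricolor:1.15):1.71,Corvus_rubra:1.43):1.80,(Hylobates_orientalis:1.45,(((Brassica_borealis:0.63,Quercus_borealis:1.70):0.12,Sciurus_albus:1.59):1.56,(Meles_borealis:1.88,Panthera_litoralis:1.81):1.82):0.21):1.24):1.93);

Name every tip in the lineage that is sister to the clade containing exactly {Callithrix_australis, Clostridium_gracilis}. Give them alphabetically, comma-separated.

Alnus_domesticus, Lutra_albus, Passer_arenarius

The clade containing exactly {Callithrix_australis, Clostridium_gracilis} attaches to the tree at the node subtending (((Alnus_domesticus,Passer_arenarius),Lutra_albus),(Callithrix_australis,Clostridium_gracilis)).
The other lineage descending from that same node — the sister group — is ((Alnus_domesticus,Passer_arenarius),Lutra_albus); its 3 tips in alphabetical order are the answer.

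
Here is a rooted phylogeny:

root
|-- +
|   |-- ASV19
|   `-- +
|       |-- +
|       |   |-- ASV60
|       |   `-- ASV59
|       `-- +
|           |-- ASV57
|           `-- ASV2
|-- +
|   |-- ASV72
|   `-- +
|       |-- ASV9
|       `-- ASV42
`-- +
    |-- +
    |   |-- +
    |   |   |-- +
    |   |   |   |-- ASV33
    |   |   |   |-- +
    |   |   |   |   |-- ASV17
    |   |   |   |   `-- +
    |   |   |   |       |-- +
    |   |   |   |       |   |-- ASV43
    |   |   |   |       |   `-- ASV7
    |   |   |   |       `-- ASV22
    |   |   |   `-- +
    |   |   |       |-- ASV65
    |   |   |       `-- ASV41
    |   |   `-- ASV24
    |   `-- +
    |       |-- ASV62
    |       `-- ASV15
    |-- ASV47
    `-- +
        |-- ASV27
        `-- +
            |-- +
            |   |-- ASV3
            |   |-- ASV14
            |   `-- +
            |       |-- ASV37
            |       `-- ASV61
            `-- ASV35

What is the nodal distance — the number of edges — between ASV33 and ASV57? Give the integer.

The MRCA of ASV33 and ASV57 is the root of the tree.
From ASV33 up to that node: 5 branches. From ASV57 up to the same node: 4 branches. Total: 5 + 4 = 9.

9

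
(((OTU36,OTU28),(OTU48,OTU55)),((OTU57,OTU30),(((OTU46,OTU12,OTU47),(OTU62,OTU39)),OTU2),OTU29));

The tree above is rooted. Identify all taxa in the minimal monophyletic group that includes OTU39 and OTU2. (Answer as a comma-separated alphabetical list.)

Tracing OTU39: it sits inside (OTU62,OTU39).
Tracing OTU2: it sits inside (((OTU46,OTU12,OTU47),(OTU62,OTU39)),OTU2).
The smallest clade enclosing both is (((OTU46,OTU12,OTU47),(OTU62,OTU39)),OTU2); the answer is its 6 terminal taxa in alphabetical order.

OTU12, OTU2, OTU39, OTU46, OTU47, OTU62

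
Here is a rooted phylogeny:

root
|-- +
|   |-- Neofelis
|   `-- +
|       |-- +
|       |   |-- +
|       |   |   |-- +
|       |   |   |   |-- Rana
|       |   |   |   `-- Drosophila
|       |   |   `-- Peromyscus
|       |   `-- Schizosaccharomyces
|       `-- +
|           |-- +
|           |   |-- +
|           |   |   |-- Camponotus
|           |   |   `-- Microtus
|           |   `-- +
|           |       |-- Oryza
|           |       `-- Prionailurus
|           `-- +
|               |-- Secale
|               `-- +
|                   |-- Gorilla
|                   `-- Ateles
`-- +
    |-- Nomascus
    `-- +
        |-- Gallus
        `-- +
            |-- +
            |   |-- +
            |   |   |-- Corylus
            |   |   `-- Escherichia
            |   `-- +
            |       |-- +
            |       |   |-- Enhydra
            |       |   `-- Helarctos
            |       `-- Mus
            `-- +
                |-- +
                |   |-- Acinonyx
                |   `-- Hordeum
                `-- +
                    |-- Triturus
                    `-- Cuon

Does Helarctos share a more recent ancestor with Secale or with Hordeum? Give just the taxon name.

The MRCA of Helarctos and Hordeum subtends (((Corylus,Escherichia),((Enhydra,Helarctos),Mus)),((Acinonyx,Hordeum),(Triturus,Cuon))) (9 taxa).
The MRCA of Helarctos and Secale is the root, subtending the entire tree (23 taxa).
The first is nested inside the second, so Helarctos shares a more recent common ancestor with Hordeum.

Hordeum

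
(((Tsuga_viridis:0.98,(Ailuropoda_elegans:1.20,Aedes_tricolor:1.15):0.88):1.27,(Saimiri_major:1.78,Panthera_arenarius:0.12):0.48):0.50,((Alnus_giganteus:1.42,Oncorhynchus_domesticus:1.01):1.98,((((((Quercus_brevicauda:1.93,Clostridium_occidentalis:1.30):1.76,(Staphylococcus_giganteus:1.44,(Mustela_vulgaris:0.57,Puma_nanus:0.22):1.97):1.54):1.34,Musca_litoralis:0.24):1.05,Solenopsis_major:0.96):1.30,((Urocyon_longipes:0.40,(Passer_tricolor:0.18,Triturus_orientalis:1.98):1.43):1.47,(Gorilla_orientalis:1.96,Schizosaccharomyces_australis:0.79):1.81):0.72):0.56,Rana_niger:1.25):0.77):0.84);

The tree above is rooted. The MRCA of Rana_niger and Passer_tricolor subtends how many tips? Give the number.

13

The MRCA of Rana_niger and Passer_tricolor is the node subtending ((((((Quercus_brevicauda,Clostridium_occidentalis),(Staphylococcus_giganteus,(Mustela_vulgaris,Puma_nanus))),Musca_litoralis),Solenopsis_major),((Urocyon_longipes,(Passer_tricolor,Triturus_orientalis)),(Gorilla_orientalis,Schizosaccharomyces_australis))),Rana_niger).
That clade contains 13 terminal taxa: Clostridium_occidentalis, Gorilla_orientalis, Musca_litoralis, Mustela_vulgaris, Passer_tricolor, Puma_nanus, Quercus_brevicauda, Rana_niger, Schizosaccharomyces_australis, Solenopsis_major, Staphylococcus_giganteus, Triturus_orientalis, Urocyon_longipes.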